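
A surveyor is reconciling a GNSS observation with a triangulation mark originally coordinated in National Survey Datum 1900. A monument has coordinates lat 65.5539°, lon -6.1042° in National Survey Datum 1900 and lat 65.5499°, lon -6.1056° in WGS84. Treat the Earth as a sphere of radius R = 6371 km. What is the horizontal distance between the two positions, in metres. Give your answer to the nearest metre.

449 m

Δφ = 65.5499° − 65.5539° = -0.0040°; Δλ = -6.1056° − -6.1042° = -0.0014°.
1° along a meridian = πR/180 = 111195 m.
ΔN = Δφ × 111195 = -444.8 m; ΔE = Δλ × 111195 × cos(65.5539°) = -0.0014 × 111195 × 0.413837 = -64.4 m.
Distance = √(ΔE² + ΔN²) = √((-64.4)² + (-444.8)²) = 449.4 m.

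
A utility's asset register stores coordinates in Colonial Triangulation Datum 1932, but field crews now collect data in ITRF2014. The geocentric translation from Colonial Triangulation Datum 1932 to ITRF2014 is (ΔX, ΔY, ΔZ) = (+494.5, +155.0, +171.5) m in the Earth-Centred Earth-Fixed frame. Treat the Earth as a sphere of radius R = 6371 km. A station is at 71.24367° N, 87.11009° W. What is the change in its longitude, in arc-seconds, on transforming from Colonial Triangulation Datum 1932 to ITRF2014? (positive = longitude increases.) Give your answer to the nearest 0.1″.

sin φ = 0.946895, cos φ = 0.321544, sin λ = -0.998728, cos λ = 0.050417.
East component: ΔE = −sin λ·ΔX + cos λ·ΔY = −(-0.998728)(494.5) + (0.050417)(155.0) = 501.69 m.
1° of latitude spans πR/180 = 111195 m; at latitude φ, 1° of longitude spans that × cos φ = 35754.1 m, so Δλ = 501.69 / 35754.1 × 3600 = 50.514″.

Δλ = 50.5″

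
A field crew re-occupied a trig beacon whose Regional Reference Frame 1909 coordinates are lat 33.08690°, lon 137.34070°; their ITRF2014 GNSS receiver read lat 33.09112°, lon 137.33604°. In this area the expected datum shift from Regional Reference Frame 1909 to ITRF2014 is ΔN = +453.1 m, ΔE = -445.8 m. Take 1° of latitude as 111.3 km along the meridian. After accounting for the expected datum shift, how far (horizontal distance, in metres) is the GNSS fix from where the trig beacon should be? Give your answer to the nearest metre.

20 m

Observed coordinate differences: Δφ = +0.00422°, Δλ = -0.00466°.
Converting to metres (1° lat = 111300 m, cos φ = 0.837844): observed ΔN = 469.7 m, observed ΔE = -434.6 m.
Subtracting the expected shift leaves a residual of 469.7 − (453.1) = 16.6 m north and -434.6 − (-445.8) = 11.2 m east.
Residual distance = √(16.6² + 11.2²) = 20.0 m.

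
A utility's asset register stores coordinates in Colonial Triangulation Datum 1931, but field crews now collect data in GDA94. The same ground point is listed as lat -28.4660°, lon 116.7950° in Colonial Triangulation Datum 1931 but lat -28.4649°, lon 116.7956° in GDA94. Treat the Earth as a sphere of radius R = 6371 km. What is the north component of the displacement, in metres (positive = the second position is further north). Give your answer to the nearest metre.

ΔN = 122 m

Δφ = -28.4649° − -28.4660° = +0.0011°; Δλ = 116.7956° − 116.7950° = +0.0006°.
1° along a meridian = πR/180 = 111195 m.
ΔN = Δφ × 111195 = 122.3 m; ΔE = Δλ × 111195 × cos(-28.4660°) = +0.0006 × 111195 × 0.879100 = 58.7 m.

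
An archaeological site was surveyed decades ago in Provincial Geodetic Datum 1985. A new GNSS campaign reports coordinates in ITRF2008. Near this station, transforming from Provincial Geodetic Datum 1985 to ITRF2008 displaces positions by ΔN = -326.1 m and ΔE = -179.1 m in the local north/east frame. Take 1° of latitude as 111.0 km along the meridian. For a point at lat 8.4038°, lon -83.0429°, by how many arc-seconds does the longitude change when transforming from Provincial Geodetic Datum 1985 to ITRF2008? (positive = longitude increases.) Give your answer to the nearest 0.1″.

Δλ = -5.9″

At latitude 8.4038°, cos φ = 0.989263.
1° of longitude at this latitude = 111.0 × cos φ = 109.81 km, so Δλ = -179.1 / 109808.2 = -0.0016310° = -5.872″.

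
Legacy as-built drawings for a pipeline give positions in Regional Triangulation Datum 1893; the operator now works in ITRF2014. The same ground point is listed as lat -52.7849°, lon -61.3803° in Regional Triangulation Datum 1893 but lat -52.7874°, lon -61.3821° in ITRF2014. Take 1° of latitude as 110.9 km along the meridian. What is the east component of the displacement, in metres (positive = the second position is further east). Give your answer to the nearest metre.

ΔE = -121 m

Δφ = -52.7874° − -52.7849° = -0.0025°; Δλ = -61.3821° − -61.3803° = -0.0018°.
ΔN = Δφ × 110900 = -277.2 m; ΔE = Δλ × 110900 × cos(-52.7849°) = -0.0018 × 110900 × 0.604809 = -120.7 m.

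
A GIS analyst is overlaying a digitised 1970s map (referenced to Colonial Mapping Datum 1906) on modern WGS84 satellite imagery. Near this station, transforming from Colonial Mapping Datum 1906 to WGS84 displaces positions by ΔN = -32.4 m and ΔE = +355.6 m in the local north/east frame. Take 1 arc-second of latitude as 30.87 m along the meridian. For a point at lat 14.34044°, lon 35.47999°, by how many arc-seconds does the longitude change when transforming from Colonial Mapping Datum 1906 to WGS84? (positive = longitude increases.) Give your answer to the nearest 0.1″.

At latitude 14.34044°, cos φ = 0.968841.
1″ of longitude at this latitude = 30.87 × cos φ = 29.9081 m, so Δλ = 355.6 / 29.9081 = 11.890″.

Δλ = 11.9″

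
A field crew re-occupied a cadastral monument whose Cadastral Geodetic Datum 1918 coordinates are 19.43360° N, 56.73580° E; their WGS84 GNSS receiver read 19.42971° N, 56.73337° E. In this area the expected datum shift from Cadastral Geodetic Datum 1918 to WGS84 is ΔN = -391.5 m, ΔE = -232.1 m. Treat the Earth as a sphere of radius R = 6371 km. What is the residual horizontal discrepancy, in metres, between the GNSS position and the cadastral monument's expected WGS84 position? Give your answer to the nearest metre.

Observed coordinate differences: Δφ = -0.00389°, Δλ = -0.00243°.
Converting to metres (1° lat = 111195 m, cos φ = 0.943028): observed ΔN = -432.5 m, observed ΔE = -254.8 m.
Subtracting the expected shift leaves a residual of -432.5 − (-391.5) = -41.0 m north and -254.8 − (-232.1) = -22.7 m east.
Residual distance = √((-41.0)² + (-22.7)²) = 46.9 m.

47 m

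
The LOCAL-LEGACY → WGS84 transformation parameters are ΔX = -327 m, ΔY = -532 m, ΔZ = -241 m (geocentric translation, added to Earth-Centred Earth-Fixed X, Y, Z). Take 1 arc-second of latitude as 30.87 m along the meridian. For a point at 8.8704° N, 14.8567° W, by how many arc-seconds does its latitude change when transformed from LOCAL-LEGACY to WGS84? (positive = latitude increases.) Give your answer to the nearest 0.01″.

Δφ = -6.82″

sin φ = 0.154200, cos φ = 0.988040, sin λ = -0.256402, cos λ = 0.966570.
North component: ΔN = −sin φ cos λ·ΔX − sin φ sin λ·ΔY + cos φ·ΔZ = −(0.154200)(0.966570)(-327) − (0.154200)(-0.256402)(-532) + (0.988040)(-241) = -210.41 m.
1° of latitude spans 3600 × 30.87 = 111132 m, so Δφ = -210.41 / 111132 × 3600 = -6.816″.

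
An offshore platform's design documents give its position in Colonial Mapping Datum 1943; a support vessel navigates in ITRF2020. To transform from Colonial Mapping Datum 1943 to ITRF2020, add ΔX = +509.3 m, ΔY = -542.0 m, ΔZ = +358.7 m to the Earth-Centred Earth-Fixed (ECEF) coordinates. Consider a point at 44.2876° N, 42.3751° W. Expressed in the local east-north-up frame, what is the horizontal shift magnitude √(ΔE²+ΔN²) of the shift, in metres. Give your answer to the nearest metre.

At φ = 44.2876°, λ = -42.3751°: sin φ = 0.698260, cos φ = 0.715844, sin λ = -0.673981, cos λ = 0.738748.
ΔE = −sin λ·ΔX + cos λ·ΔY = −(-0.673981)·(509.3) + (0.738748)·(-542.0) = -57.14 m.
ΔN = −sin φ cos λ·ΔX − sin φ sin λ·ΔY + cos φ·ΔZ = −(0.698260)(0.738748)(509.3) − (0.698260)(-0.673981)(-542.0) + (0.715844)(358.7) = -261.02 m.
Horizontal magnitude = √(ΔE² + ΔN²) = √((-57.14)² + (-261.02)²) = 267.20 m.

267 m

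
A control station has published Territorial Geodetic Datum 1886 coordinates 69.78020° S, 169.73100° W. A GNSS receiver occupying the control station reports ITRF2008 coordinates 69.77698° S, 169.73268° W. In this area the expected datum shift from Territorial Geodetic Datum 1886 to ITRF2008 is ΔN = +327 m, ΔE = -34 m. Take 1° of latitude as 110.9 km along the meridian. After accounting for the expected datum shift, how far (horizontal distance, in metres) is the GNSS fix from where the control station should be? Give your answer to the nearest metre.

43 m

Observed coordinate differences: Δφ = +0.00322°, Δλ = -0.00168°.
Converting to metres (1° lat = 110900 m, cos φ = 0.345622): observed ΔN = 357.1 m, observed ΔE = -64.4 m.
Subtracting the expected shift leaves a residual of 357.1 − (327) = 30.1 m north and -64.4 − (-34) = -30.4 m east.
Residual distance = √(30.1² + (-30.4)²) = 42.8 m.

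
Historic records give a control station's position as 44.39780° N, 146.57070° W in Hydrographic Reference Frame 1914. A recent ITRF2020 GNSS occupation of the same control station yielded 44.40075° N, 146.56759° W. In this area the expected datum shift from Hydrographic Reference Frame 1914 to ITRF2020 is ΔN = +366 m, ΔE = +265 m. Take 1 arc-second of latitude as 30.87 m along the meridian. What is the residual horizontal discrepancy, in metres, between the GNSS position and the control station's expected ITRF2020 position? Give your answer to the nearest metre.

Observed coordinate differences: Δφ = +0.00295°, Δλ = +0.00311°.
Converting to metres (1° lat = 111132 m, cos φ = 0.714500): observed ΔN = 327.8 m, observed ΔE = 246.9 m.
Subtracting the expected shift leaves a residual of 327.8 − (366) = -38.2 m north and 246.9 − (265) = -18.1 m east.
Residual distance = √((-38.2)² + (-18.1)²) = 42.2 m.

42 m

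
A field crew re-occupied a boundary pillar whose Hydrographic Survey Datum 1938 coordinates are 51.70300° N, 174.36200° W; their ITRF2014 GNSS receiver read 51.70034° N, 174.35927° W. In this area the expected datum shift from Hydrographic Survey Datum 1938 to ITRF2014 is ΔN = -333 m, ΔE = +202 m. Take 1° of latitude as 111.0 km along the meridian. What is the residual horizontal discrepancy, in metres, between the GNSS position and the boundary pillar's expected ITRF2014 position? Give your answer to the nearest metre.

Observed coordinate differences: Δφ = -0.00266°, Δλ = +0.00273°.
Converting to metres (1° lat = 111000 m, cos φ = 0.619738): observed ΔN = -295.3 m, observed ΔE = 187.8 m.
Subtracting the expected shift leaves a residual of -295.3 − (-333) = 37.7 m north and 187.8 − (202) = -14.2 m east.
Residual distance = √(37.7² + (-14.2)²) = 40.3 m.

40 m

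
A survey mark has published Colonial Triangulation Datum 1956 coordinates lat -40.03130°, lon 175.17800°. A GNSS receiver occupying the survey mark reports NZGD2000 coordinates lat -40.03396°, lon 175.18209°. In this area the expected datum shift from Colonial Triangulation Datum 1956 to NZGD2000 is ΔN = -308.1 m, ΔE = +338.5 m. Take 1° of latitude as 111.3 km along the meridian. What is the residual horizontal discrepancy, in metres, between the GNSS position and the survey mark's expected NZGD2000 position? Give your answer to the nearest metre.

Observed coordinate differences: Δφ = -0.00266°, Δλ = +0.00409°.
Converting to metres (1° lat = 111300 m, cos φ = 0.765693): observed ΔN = -296.1 m, observed ΔE = 348.6 m.
Subtracting the expected shift leaves a residual of -296.1 − (-308.1) = 12.0 m north and 348.6 − (338.5) = 10.1 m east.
Residual distance = √(12.0² + 10.1²) = 15.7 m.

16 m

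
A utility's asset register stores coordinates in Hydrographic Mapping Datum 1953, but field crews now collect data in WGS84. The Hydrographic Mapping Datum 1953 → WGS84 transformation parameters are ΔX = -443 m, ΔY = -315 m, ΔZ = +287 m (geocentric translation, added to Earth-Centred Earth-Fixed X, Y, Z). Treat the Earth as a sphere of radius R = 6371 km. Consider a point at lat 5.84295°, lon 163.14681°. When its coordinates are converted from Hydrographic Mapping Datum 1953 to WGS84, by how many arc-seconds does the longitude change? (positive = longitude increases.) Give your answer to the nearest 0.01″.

sin φ = 0.101802, cos φ = 0.994805, sin λ = 0.289920, cos λ = -0.957051.
East component: ΔE = −sin λ·ΔX + cos λ·ΔY = −(0.289920)(-443) + (-0.957051)(-315) = 429.91 m.
1° of latitude spans πR/180 = 111195 m; at latitude φ, 1° of longitude spans that × cos φ = 110617.2 m, so Δλ = 429.91 / 110617.2 × 3600 = 13.991″.

Δλ = 13.99″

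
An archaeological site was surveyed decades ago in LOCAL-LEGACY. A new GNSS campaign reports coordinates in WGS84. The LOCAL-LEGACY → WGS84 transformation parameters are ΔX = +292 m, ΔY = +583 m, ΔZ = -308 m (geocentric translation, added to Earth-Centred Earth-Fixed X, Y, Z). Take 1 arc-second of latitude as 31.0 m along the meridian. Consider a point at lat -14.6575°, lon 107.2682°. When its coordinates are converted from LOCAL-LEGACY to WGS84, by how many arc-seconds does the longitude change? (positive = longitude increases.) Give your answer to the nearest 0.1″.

sin φ = -0.253040, cos φ = 0.967456, sin λ = 0.954926, cos λ = -0.296845.
East component: ΔE = −sin λ·ΔX + cos λ·ΔY = −(0.954926)(292) + (-0.296845)(583) = -451.90 m.
1° of latitude spans 3600 × 31.00 = 111600 m; at latitude φ, 1° of longitude spans that × cos φ = 107968.1 m, so Δλ = -451.90 / 107968.1 × 3600 = -15.068″.

Δλ = -15.1″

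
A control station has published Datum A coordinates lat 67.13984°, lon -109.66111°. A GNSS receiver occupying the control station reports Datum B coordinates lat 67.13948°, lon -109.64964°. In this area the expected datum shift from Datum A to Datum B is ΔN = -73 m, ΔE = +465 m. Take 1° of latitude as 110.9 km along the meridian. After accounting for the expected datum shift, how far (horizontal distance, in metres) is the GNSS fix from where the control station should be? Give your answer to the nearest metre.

44 m

Observed coordinate differences: Δφ = -0.00036°, Δλ = +0.01147°.
Converting to metres (1° lat = 110900 m, cos φ = 0.388483): observed ΔN = -39.9 m, observed ΔE = 494.2 m.
Subtracting the expected shift leaves a residual of -39.9 − (-73) = 33.1 m north and 494.2 − (465) = 29.2 m east.
Residual distance = √(33.1² + 29.2²) = 44.1 m.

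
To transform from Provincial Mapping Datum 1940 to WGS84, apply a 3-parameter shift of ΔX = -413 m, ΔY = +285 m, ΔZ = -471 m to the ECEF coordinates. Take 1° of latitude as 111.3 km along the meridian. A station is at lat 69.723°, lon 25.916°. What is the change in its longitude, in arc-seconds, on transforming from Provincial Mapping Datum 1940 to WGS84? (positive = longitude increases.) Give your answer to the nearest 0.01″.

sin φ = 0.938028, cos φ = 0.346559, sin λ = 0.437053, cos λ = 0.899436.
East component: ΔE = −sin λ·ΔX + cos λ·ΔY = −(0.437053)(-413) + (0.899436)(285) = 436.84 m.
1° of latitude spans 111300 m; at latitude φ, 1° of longitude spans that × cos φ = 38572.0 m, so Δλ = 436.84 / 38572.0 × 3600 = 40.771″.

Δλ = 40.77″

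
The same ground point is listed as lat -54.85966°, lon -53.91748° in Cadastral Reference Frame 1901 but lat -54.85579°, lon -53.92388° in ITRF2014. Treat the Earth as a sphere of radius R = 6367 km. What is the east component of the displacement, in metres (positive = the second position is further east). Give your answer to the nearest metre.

Δφ = -54.85579° − -54.85966° = +0.00387°; Δλ = -53.92388° − -53.91748° = -0.00640°.
1° along a meridian = πR/180 = 111125 m.
ΔN = Δφ × 111125 = 430.1 m; ΔE = Δλ × 111125 × cos(-54.85966°) = -0.00640 × 111125 × 0.575581 = -409.4 m.

ΔE = -409 m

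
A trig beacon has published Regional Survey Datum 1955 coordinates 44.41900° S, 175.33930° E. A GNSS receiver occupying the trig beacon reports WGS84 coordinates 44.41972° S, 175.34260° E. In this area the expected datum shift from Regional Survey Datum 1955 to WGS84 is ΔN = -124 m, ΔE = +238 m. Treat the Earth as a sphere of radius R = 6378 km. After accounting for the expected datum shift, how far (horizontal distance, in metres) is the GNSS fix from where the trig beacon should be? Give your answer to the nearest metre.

Observed coordinate differences: Δφ = -0.00072°, Δλ = +0.00330°.
Converting to metres (1° lat = 111317 m, cos φ = 0.714241): observed ΔN = -80.1 m, observed ΔE = 262.4 m.
Subtracting the expected shift leaves a residual of -80.1 − (-124) = 43.9 m north and 262.4 − (238) = 24.4 m east.
Residual distance = √(43.9² + 24.4²) = 50.2 m.

50 m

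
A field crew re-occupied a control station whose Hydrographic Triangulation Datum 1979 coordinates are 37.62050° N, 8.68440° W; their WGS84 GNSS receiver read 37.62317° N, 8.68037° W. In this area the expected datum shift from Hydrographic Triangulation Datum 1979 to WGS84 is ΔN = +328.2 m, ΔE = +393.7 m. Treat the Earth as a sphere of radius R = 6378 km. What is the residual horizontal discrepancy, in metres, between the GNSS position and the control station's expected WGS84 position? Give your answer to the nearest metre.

49 m

Observed coordinate differences: Δφ = +0.00267°, Δλ = +0.00403°.
Converting to metres (1° lat = 111317 m, cos φ = 0.792071): observed ΔN = 297.2 m, observed ΔE = 355.3 m.
Subtracting the expected shift leaves a residual of 297.2 − (328.2) = -31.0 m north and 355.3 − (393.7) = -38.4 m east.
Residual distance = √((-31.0)² + (-38.4)²) = 49.3 m.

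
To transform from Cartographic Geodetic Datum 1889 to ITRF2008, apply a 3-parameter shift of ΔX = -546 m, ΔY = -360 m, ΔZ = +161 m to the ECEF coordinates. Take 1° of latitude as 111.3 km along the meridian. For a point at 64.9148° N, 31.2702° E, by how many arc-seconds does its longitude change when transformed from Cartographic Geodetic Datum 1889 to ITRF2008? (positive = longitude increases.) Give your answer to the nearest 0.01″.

sin φ = 0.905678, cos φ = 0.423965, sin λ = 0.519075, cos λ = 0.854729.
East component: ΔE = −sin λ·ΔX + cos λ·ΔY = −(0.519075)(-546) + (0.854729)(-360) = -24.29 m.
1° of latitude spans 111300 m; at latitude φ, 1° of longitude spans that × cos φ = 47187.4 m, so Δλ = -24.29 / 47187.4 × 3600 = -1.853″.

Δλ = -1.85″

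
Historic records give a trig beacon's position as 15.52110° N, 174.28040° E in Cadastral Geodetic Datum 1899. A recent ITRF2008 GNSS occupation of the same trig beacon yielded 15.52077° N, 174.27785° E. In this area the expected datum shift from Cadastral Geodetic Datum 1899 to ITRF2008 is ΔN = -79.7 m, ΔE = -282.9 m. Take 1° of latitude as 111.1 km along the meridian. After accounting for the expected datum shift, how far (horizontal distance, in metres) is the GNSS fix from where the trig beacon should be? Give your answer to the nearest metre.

Observed coordinate differences: Δφ = -0.00033°, Δλ = -0.00255°.
Converting to metres (1° lat = 111100 m, cos φ = 0.963532): observed ΔN = -36.7 m, observed ΔE = -273.0 m.
Subtracting the expected shift leaves a residual of -36.7 − (-79.7) = 43.0 m north and -273.0 − (-282.9) = 9.9 m east.
Residual distance = √(43.0² + 9.9²) = 44.2 m.

44 m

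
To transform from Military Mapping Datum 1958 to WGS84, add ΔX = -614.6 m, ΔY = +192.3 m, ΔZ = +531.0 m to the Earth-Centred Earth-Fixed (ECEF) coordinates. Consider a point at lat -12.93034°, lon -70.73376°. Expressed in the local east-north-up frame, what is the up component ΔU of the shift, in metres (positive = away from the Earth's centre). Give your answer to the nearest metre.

ΔU = -493 m

The local up (radial) axis is (cos φ cos λ, cos φ sin λ, sin φ), giving ΔU = -197.650 − 176.927 − 118.820 = -493.40 m.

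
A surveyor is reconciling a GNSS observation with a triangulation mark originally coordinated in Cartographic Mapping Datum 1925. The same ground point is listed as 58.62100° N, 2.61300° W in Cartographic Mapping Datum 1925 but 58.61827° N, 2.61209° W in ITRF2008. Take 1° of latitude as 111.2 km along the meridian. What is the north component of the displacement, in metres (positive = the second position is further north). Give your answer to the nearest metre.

Δφ = 58.61827° − 58.62100° = -0.00273°; Δλ = -2.61209° − -2.61300° = +0.00091°.
ΔN = Δφ × 111200 = -303.6 m; ΔE = Δλ × 111200 × cos(58.62100°) = +0.00091 × 111200 × 0.520697 = 52.7 m.

ΔN = -304 m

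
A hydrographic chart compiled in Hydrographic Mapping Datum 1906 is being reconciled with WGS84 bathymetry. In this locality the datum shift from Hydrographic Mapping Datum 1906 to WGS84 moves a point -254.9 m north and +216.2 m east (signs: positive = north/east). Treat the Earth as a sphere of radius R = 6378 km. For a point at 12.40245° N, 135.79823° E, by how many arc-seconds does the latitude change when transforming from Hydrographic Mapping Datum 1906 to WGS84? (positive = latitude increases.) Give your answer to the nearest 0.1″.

Δφ = -8.2″

On a sphere of radius R, 1 rad of latitude = R, so Δφ = ΔN / R = -254.9 / 6378000 = -3.9966e-05 rad = -8.243″.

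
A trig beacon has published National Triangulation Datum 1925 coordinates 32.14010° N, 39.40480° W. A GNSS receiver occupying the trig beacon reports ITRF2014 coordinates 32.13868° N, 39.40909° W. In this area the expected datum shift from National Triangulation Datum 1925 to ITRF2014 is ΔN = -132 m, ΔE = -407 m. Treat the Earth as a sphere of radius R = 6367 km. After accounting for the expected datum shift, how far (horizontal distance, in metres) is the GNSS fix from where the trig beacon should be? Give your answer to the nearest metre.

26 m

Observed coordinate differences: Δφ = -0.00142°, Δλ = -0.00429°.
Converting to metres (1° lat = 111125 m, cos φ = 0.846750): observed ΔN = -157.8 m, observed ΔE = -403.7 m.
Subtracting the expected shift leaves a residual of -157.8 − (-132) = -25.8 m north and -403.7 − (-407) = 3.3 m east.
Residual distance = √((-25.8)² + 3.3²) = 26.0 m.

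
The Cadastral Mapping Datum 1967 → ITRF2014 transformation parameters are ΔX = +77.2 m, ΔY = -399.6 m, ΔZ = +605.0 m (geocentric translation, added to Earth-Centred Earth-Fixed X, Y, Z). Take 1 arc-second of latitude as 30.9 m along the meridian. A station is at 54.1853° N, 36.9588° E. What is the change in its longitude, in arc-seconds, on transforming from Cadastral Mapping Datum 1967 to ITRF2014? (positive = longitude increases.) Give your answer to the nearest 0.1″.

Δλ = -20.2″

sin φ = 0.810914, cos φ = 0.585166, sin λ = 0.601241, cos λ = 0.799068.
East component: ΔE = −sin λ·ΔX + cos λ·ΔY = −(0.601241)(77.2) + (0.799068)(-399.6) = -365.72 m.
1° of latitude spans 3600 × 30.90 = 111240 m; at latitude φ, 1° of longitude spans that × cos φ = 65093.8 m, so Δλ = -365.72 / 65093.8 × 3600 = -20.226″.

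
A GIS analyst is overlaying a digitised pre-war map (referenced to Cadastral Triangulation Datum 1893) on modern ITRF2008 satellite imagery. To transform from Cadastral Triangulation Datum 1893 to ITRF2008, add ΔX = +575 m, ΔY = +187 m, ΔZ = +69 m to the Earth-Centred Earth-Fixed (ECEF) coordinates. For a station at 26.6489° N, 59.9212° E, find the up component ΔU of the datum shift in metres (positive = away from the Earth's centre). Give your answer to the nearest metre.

ΔU = 433 m

The local up (radial) axis is (cos φ cos λ, cos φ sin λ, sin φ), giving ΔU = 257.571 + 144.628 + 30.948 = 433.15 m.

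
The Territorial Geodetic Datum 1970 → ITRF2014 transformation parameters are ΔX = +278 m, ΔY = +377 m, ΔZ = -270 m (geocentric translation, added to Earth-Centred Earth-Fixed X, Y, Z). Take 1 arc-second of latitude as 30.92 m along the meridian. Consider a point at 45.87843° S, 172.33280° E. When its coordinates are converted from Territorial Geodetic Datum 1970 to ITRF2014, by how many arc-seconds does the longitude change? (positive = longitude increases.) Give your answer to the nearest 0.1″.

sin φ = -0.717864, cos φ = 0.696183, sin λ = 0.133419, cos λ = -0.991060.
East component: ΔE = −sin λ·ΔX + cos λ·ΔY = −(0.133419)(278) + (-0.991060)(377) = -410.72 m.
1° of latitude spans 3600 × 30.92 = 111312 m; at latitude φ, 1° of longitude spans that × cos φ = 77493.5 m, so Δλ = -410.72 / 77493.5 × 3600 = -19.080″.

Δλ = -19.1″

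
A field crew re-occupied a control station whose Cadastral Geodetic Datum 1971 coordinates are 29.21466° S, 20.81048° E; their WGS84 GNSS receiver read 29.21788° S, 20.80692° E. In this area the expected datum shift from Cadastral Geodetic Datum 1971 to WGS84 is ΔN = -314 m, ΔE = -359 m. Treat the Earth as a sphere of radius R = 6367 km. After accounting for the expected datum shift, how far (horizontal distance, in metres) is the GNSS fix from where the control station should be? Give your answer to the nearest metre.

46 m

Observed coordinate differences: Δφ = -0.00322°, Δλ = -0.00356°.
Converting to metres (1° lat = 111125 m, cos φ = 0.872797): observed ΔN = -357.8 m, observed ΔE = -345.3 m.
Subtracting the expected shift leaves a residual of -357.8 − (-314) = -43.8 m north and -345.3 − (-359) = 13.7 m east.
Residual distance = √((-43.8)² + 13.7²) = 45.9 m.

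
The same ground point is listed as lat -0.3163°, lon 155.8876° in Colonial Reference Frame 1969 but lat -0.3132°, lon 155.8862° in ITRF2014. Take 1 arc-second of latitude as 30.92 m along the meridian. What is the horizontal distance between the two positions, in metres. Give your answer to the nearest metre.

Δφ = -0.3132° − -0.3163° = +0.0031°; Δλ = 155.8862° − 155.8876° = -0.0014°.
1° of latitude = 3600 × 30.92 = 111312 m.
ΔN = Δφ × 111312 = 345.1 m; ΔE = Δλ × 111312 × cos(-0.3163°) = -0.0014 × 111312 × 0.999985 = -155.8 m.
Distance = √(ΔE² + ΔN²) = √((-155.8)² + 345.1²) = 378.6 m.

379 m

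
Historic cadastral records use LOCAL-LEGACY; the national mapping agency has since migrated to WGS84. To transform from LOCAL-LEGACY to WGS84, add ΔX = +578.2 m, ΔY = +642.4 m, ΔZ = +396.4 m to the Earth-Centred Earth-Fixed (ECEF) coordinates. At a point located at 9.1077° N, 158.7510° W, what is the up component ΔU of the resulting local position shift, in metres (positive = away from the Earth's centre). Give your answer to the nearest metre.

At φ = 9.1077°, λ = -158.7510°: sin φ = 0.158291, cos φ = 0.987393, sin λ = -0.362422, cos λ = -0.932014.
ΔU = cos φ cos λ·ΔX + cos φ sin λ·ΔY + sin φ·ΔZ = (0.987393)(-0.932014)(578.2) + (0.987393)(-0.362422)(642.4) + (0.158291)(396.4) = -699.23 m.

ΔU = -699 m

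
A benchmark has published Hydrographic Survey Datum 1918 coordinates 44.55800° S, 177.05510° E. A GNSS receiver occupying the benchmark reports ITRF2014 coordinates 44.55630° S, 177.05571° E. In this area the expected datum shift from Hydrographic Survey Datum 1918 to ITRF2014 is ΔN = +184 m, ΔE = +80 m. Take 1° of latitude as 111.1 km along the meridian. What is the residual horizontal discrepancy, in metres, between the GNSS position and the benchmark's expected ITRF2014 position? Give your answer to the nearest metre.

Observed coordinate differences: Δφ = +0.00170°, Δλ = +0.00061°.
Converting to metres (1° lat = 111100 m, cos φ = 0.712541): observed ΔN = 188.9 m, observed ΔE = 48.3 m.
Subtracting the expected shift leaves a residual of 188.9 − (184) = 4.9 m north and 48.3 − (80) = -31.7 m east.
Residual distance = √(4.9² + (-31.7)²) = 32.1 m.

32 m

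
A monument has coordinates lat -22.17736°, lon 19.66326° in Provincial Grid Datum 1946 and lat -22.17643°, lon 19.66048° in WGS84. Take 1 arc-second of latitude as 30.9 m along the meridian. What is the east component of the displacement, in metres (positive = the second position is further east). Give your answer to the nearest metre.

Δφ = -22.17643° − -22.17736° = +0.00093°; Δλ = 19.66048° − 19.66326° = -0.00278°.
1° of latitude = 3600 × 30.90 = 111240 m.
ΔN = Δφ × 111240 = 103.5 m; ΔE = Δλ × 111240 × cos(-22.17736°) = -0.00278 × 111240 × 0.926020 = -286.4 m.

ΔE = -286 m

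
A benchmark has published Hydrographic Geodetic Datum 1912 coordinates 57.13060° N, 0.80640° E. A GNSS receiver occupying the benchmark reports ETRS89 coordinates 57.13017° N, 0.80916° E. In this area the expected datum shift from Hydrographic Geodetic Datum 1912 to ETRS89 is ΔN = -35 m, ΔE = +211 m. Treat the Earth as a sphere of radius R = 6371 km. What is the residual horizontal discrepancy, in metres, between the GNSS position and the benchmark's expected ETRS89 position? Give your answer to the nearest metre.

46 m

Observed coordinate differences: Δφ = -0.00043°, Δλ = +0.00276°.
Converting to metres (1° lat = 111195 m, cos φ = 0.542726): observed ΔN = -47.8 m, observed ΔE = 166.6 m.
Subtracting the expected shift leaves a residual of -47.8 − (-35) = -12.8 m north and 166.6 − (211) = -44.4 m east.
Residual distance = √((-12.8)² + (-44.4)²) = 46.2 m.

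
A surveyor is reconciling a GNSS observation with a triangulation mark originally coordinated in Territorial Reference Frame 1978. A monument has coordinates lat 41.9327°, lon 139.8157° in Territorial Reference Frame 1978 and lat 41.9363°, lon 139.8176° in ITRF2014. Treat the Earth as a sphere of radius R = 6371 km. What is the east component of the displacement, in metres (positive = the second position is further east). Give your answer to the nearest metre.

ΔE = 157 m

Δφ = 41.9363° − 41.9327° = +0.0036°; Δλ = 139.8176° − 139.8157° = +0.0019°.
1° along a meridian = πR/180 = 111195 m.
ΔN = Δφ × 111195 = 400.3 m; ΔE = Δλ × 111195 × cos(41.9327°) = +0.0019 × 111195 × 0.743930 = 157.2 m.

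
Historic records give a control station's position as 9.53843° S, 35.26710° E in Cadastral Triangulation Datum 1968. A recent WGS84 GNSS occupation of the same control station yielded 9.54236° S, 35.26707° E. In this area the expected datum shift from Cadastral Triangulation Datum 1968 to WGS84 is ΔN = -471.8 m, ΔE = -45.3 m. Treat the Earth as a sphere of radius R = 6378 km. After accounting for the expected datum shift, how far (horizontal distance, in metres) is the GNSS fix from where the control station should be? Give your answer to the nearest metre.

Observed coordinate differences: Δφ = -0.00393°, Δλ = -0.00003°.
Converting to metres (1° lat = 111317 m, cos φ = 0.986175): observed ΔN = -437.5 m, observed ΔE = -3.3 m.
Subtracting the expected shift leaves a residual of -437.5 − (-471.8) = 34.3 m north and -3.3 − (-45.3) = 42.0 m east.
Residual distance = √(34.3² + 42.0²) = 54.2 m.

54 m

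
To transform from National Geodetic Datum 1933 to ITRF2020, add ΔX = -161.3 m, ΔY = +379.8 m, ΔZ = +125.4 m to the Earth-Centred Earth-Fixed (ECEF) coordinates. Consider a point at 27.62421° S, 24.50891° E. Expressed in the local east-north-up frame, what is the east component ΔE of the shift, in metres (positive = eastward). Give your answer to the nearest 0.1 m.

At φ = -27.62421°, λ = 24.50891°: sin φ = -0.463670, cos φ = 0.886008, sin λ = 0.414835, cos λ = 0.909897.
ΔE = −sin λ·ΔX + cos λ·ΔY = −(0.414835)·(-161.3) + (0.909897)·(379.8) = 412.49 m.

ΔE = 412.5 m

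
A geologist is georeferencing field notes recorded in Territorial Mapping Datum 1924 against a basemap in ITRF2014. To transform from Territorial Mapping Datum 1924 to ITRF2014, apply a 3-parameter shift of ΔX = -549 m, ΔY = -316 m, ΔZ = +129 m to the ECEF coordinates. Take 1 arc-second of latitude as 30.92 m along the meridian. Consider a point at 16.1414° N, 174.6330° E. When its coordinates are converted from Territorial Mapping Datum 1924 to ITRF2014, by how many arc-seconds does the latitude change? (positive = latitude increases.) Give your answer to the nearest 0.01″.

sin φ = 0.278009, cos φ = 0.960579, sin λ = 0.093535, cos λ = -0.995616.
North component: ΔN = −sin φ cos λ·ΔX − sin φ sin λ·ΔY + cos φ·ΔZ = −(0.278009)(-0.995616)(-549) − (0.278009)(0.093535)(-316) + (0.960579)(129) = -19.83 m.
1° of latitude spans 3600 × 30.92 = 111312 m, so Δφ = -19.83 / 111312 × 3600 = -0.641″.

Δφ = -0.64″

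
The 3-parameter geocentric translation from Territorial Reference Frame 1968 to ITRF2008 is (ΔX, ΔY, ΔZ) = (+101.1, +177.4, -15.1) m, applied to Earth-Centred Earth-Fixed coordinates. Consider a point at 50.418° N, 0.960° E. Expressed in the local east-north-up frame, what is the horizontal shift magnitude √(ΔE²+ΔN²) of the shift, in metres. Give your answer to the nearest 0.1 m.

At φ = 50.418°, λ = 0.960°: sin φ = 0.770713, cos φ = 0.637182, sin λ = 0.016754, cos λ = 0.999860.
ΔE = −sin λ·ΔX + cos λ·ΔY = −(0.016754)·(101.1) + (0.999860)·(177.4) = 175.68 m.
ΔN = −sin φ cos λ·ΔX − sin φ sin λ·ΔY + cos φ·ΔZ = −(0.770713)(0.999860)(101.1) − (0.770713)(0.016754)(177.4) + (0.637182)(-15.1) = -89.82 m.
Horizontal magnitude = √(ΔE² + ΔN²) = √(175.68² + (-89.82)²) = 197.31 m.

197.3 m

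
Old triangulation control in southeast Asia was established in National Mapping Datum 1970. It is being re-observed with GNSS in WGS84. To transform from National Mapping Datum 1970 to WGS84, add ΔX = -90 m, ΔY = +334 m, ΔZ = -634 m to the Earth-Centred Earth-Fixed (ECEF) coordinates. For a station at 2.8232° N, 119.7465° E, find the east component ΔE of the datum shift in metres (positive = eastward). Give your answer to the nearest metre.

The local east axis at (φ, λ) is (−sin λ, cos λ, 0), so ΔE = −sin(119.7465°)·(-90) + cos(119.7465°)·334 = -87.58 m.

ΔE = -88 m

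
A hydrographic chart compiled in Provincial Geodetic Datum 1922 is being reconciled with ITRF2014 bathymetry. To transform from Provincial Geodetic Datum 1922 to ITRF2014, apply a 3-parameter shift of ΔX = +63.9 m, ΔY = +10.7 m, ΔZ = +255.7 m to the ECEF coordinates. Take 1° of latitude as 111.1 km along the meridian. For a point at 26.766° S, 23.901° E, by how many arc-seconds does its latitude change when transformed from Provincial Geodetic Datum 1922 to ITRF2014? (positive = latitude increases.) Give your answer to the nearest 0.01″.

Δφ = 8.31″

sin φ = -0.450348, cos φ = 0.892853, sin λ = 0.405158, cos λ = 0.914247.
North component: ΔN = −sin φ cos λ·ΔX − sin φ sin λ·ΔY + cos φ·ΔZ = −(-0.450348)(0.914247)(63.9) − (-0.450348)(0.405158)(10.7) + (0.892853)(255.7) = 256.56 m.
1° of latitude spans 111100 m, so Δφ = 256.56 / 111100 × 3600 = 8.314″.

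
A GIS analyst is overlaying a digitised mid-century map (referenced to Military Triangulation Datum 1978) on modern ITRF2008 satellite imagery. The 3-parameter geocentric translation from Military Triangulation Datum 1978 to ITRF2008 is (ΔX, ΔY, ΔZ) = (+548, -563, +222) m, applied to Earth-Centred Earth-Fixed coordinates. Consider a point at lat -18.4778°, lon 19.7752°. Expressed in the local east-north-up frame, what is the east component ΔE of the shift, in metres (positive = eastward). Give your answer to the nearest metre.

ΔE = -715 m

At φ = -18.4778°, λ = 19.7752°: sin φ = -0.316937, cos φ = 0.948447, sin λ = 0.338331, cos λ = 0.941027.
ΔE = −sin λ·ΔX + cos λ·ΔY = −(0.338331)·(548) + (0.941027)·(-563) = -715.20 m.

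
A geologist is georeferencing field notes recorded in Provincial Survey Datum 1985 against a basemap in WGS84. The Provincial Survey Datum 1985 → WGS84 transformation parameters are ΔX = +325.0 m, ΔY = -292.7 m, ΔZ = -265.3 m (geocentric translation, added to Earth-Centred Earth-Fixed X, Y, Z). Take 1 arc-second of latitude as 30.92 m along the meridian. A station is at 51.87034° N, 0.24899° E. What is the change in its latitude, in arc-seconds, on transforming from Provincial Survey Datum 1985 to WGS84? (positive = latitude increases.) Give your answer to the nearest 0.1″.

sin φ = 0.786615, cos φ = 0.617443, sin λ = 0.004346, cos λ = 0.999991.
North component: ΔN = −sin φ cos λ·ΔX − sin φ sin λ·ΔY + cos φ·ΔZ = −(0.786615)(0.999991)(325.0) − (0.786615)(0.004346)(-292.7) + (0.617443)(-265.3) = -418.45 m.
1° of latitude spans 3600 × 30.92 = 111312 m, so Δφ = -418.45 / 111312 × 3600 = -13.533″.

Δφ = -13.5″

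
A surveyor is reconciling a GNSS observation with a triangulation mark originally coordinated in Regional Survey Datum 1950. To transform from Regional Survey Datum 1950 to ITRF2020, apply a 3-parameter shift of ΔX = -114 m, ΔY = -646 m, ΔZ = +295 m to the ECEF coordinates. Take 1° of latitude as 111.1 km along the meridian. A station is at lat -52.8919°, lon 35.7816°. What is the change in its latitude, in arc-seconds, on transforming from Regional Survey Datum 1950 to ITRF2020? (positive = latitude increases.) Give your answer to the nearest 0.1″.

Δφ = -6.4″

sin φ = -0.797499, cos φ = 0.603321, sin λ = 0.584697, cos λ = 0.811252.
North component: ΔN = −sin φ cos λ·ΔX − sin φ sin λ·ΔY + cos φ·ΔZ = −(-0.797499)(0.811252)(-114) − (-0.797499)(0.584697)(-646) + (0.603321)(295) = -197.00 m.
1° of latitude spans 111100 m, so Δφ = -197.00 / 111100 × 3600 = -6.384″.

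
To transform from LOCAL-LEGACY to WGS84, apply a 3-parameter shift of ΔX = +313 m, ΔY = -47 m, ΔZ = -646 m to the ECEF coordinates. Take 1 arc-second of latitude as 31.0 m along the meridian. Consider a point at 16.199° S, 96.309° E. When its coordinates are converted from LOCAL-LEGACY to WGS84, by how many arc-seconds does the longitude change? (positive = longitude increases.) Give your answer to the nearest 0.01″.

sin φ = -0.278974, cos φ = 0.960299, sin λ = 0.993944, cos λ = -0.109890.
East component: ΔE = −sin λ·ΔX + cos λ·ΔY = −(0.993944)(313) + (-0.109890)(-47) = -305.94 m.
1° of latitude spans 3600 × 31.00 = 111600 m; at latitude φ, 1° of longitude spans that × cos φ = 107169.3 m, so Δλ = -305.94 / 107169.3 × 3600 = -10.277″.

Δλ = -10.28″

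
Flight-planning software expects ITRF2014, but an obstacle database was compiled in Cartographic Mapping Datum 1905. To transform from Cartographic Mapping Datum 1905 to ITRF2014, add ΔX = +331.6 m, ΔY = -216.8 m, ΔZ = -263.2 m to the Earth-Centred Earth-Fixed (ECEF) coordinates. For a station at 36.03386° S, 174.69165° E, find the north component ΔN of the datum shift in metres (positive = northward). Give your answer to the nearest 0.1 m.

The local north axis is (−sin φ cos λ, −sin φ sin λ, cos φ), giving ΔN = -194.231 − 11.799 − 212.842 = -418.87 m.

ΔN = -418.9 m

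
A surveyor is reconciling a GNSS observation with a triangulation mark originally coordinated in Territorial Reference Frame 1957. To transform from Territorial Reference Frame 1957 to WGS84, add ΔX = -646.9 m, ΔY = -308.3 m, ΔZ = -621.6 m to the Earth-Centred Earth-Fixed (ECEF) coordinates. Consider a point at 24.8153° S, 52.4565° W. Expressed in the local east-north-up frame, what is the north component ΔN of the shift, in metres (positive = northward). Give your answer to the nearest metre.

The local north axis is (−sin φ cos λ, −sin φ sin λ, cos φ), giving ΔN = -165.442 + 102.594 − 564.205 = -627.05 m.

ΔN = -627 m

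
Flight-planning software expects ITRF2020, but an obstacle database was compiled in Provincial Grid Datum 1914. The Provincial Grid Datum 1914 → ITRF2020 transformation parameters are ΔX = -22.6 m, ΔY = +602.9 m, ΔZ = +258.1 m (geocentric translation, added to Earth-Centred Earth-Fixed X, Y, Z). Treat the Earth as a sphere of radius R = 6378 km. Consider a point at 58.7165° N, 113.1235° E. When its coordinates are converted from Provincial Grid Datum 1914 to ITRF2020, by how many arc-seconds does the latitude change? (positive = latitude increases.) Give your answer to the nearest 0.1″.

Δφ = -11.2″

sin φ = 0.854608, cos φ = 0.519273, sin λ = 0.919661, cos λ = -0.392714.
North component: ΔN = −sin φ cos λ·ΔX − sin φ sin λ·ΔY + cos φ·ΔZ = −(0.854608)(-0.392714)(-22.6) − (0.854608)(0.919661)(602.9) + (0.519273)(258.1) = -347.41 m.
1° of latitude spans πR/180 = 111317 m, so Δφ = -347.41 / 111317 × 3600 = -11.235″.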